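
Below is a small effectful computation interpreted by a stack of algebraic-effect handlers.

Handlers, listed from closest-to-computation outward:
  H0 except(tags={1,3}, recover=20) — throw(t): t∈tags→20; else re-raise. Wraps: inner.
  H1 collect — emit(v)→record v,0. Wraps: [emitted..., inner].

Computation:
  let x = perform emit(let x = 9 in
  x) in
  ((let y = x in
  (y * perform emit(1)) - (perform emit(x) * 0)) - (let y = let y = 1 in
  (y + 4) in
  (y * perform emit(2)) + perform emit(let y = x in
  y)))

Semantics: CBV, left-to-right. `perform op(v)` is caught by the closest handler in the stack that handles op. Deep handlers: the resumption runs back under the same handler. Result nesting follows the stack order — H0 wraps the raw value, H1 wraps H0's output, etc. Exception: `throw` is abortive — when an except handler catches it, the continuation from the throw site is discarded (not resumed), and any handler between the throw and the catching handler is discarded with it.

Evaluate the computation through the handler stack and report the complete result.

Answer: [9, 1, 0, 2, 0, 0]

Step-by-step:
emit(9) @ H1 ⇒ out+=9
emit(1) @ H1 ⇒ out+=1
emit(0) @ H1 ⇒ out+=0
emit(2) @ H1 ⇒ out+=2
emit(0) @ H1 ⇒ out+=0
H0 returns 0
H1 returns [9, 1, 0, 2, 0, 0]
= [9, 1, 0, 2, 0, 0]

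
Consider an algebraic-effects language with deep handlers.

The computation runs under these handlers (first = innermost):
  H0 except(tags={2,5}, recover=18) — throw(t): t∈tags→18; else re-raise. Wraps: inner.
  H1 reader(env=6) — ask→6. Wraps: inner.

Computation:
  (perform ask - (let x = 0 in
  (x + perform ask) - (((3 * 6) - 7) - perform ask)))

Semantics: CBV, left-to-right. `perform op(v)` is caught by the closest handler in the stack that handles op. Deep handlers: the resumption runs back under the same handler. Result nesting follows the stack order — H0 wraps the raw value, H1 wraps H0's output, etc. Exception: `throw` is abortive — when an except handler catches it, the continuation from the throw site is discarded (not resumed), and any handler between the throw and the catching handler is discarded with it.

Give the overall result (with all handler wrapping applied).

Evaluation trace:
ask @ H1 ⇒ 6
ask @ H1 ⇒ 6
ask @ H1 ⇒ 6
H0 returns 5
H1 returns 5
= 5

Answer: 5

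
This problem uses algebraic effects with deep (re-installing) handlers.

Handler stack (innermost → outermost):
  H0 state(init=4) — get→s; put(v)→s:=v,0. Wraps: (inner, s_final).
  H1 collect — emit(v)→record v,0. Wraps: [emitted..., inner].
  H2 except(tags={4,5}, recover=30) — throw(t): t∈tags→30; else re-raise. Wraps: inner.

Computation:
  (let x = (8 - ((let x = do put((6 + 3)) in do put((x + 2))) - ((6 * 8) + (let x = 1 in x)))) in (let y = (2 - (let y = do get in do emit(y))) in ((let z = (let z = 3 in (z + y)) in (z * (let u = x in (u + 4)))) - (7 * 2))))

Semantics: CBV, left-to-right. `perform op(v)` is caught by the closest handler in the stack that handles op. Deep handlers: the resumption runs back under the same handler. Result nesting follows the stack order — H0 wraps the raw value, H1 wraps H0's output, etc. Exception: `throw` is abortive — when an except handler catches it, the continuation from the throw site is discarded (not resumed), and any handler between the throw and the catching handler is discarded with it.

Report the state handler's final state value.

Working:
put(9) @ H0 ⇒ s:=9
put(2) @ H0 ⇒ s:=2
get @ H0 ⇒ 2
emit(2) @ H1 ⇒ out+=2
H0 returns (291, 2)
H1 returns [2, (291, 2)]
H2 returns [2, (291, 2)]
= [2, (291, 2)]

Answer: 2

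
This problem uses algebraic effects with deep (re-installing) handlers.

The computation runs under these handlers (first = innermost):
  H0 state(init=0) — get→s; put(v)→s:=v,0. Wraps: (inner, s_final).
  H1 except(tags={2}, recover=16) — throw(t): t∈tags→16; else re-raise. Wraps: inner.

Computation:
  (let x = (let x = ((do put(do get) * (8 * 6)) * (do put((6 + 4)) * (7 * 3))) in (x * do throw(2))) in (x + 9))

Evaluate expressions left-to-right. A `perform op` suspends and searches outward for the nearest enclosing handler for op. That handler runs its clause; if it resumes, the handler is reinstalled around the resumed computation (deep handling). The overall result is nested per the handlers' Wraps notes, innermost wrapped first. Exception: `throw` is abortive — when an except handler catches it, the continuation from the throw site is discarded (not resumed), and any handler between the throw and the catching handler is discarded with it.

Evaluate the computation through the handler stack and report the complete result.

Answer: 16

Evaluation trace:
get @ H0 ⇒ 0
put(0) @ H0 ⇒ s:=0
put(10) @ H0 ⇒ s:=10
throw(2) @ H1 caught ⇒ 16
= 16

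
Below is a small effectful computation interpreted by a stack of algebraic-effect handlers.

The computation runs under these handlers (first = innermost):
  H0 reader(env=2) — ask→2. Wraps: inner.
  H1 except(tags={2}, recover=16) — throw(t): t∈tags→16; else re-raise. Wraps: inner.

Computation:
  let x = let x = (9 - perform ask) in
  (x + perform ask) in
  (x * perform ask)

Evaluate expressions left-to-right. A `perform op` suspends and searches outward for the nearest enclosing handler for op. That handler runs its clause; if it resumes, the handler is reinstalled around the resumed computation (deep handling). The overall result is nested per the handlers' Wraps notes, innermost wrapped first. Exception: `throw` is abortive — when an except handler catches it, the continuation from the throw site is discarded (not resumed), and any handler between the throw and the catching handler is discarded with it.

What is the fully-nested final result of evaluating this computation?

Evaluation trace:
ask @ H0 ⇒ 2
ask @ H0 ⇒ 2
ask @ H0 ⇒ 2
H0 returns 18
H1 returns 18
= 18

Answer: 18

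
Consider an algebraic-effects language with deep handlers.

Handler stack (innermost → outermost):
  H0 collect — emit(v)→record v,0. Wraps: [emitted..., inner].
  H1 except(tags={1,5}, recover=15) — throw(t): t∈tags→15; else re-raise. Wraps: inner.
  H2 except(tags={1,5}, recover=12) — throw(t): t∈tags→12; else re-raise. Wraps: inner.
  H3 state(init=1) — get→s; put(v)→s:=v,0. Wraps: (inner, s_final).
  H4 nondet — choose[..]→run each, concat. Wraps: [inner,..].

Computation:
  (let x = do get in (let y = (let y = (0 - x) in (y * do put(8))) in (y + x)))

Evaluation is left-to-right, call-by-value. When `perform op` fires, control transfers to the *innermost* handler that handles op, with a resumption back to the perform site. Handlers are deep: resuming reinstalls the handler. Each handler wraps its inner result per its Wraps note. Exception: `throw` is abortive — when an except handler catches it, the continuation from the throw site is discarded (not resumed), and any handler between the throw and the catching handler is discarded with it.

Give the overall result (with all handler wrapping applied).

Working:
get @ H3 ⇒ 1
put(8) @ H3 ⇒ s:=8
H0 returns [1]
H1 returns [1]
H2 returns [1]
H3 returns ([1], 8)
H4 returns [([1], 8)]
= [([1], 8)]

Answer: [([1], 8)]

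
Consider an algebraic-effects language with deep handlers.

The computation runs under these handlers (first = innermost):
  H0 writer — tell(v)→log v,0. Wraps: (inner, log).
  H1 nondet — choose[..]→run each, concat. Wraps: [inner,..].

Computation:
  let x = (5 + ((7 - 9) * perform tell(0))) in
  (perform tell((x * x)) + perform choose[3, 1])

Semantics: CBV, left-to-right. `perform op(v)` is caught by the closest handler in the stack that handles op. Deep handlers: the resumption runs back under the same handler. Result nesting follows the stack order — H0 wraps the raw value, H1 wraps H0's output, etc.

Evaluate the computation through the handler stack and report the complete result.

Evaluation trace:
tell(0) @ H0 ⇒ log+=0
tell(25) @ H0 ⇒ log+=25
choose[3, 1] @ H1
  branch[0] choose=3:
    H0 returns (3, (0, 25))
    H1 returns [(3, (0, 25))]
  branch[1] choose=1:
    H0 returns (1, (0, 25))
    H1 returns [(1, (0, 25))]
= [(3, (0, 25)), (1, (0, 25))]

Answer: [(3, (0, 25)), (1, (0, 25))]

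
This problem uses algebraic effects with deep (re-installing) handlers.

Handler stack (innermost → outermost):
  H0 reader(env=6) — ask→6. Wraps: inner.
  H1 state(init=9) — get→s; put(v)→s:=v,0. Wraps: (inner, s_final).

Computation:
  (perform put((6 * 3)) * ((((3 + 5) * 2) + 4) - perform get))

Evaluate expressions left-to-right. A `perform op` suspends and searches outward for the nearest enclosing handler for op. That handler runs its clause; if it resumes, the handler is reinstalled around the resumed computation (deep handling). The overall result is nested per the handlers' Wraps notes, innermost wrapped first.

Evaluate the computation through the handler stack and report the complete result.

Answer: (0, 18)

Evaluation trace:
put(18) @ H1 ⇒ s:=18
get @ H1 ⇒ 18
H0 returns 0
H1 returns (0, 18)
= (0, 18)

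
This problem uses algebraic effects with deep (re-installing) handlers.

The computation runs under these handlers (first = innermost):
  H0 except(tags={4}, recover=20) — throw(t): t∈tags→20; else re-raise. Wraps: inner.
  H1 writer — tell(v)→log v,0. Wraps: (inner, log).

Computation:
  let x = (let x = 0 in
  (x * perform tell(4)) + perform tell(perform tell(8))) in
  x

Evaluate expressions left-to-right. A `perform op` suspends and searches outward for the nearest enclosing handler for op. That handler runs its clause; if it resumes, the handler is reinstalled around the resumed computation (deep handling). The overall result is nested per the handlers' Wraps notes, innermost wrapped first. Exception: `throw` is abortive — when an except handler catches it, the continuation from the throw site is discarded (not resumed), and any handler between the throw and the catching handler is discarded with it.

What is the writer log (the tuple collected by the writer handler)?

Evaluation trace:
tell(4) @ H1 ⇒ log+=4
tell(8) @ H1 ⇒ log+=8
tell(0) @ H1 ⇒ log+=0
H0 returns 0
H1 returns (0, (4, 8, 0))
= (0, (4, 8, 0))

Answer: (4, 8, 0)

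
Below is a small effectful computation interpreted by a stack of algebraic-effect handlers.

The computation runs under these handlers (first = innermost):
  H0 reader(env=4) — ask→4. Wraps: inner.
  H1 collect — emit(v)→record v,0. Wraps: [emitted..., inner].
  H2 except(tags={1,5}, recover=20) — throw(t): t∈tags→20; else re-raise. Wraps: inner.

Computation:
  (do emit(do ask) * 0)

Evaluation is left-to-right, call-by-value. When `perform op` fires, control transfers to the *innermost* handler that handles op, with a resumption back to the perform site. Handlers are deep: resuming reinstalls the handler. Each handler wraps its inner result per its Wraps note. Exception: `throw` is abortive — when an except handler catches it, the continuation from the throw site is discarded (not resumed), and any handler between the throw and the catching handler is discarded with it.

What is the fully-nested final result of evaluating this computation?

Answer: [4, 0]

Step-by-step:
ask @ H0 ⇒ 4
emit(4) @ H1 ⇒ out+=4
H0 returns 0
H1 returns [4, 0]
H2 returns [4, 0]
= [4, 0]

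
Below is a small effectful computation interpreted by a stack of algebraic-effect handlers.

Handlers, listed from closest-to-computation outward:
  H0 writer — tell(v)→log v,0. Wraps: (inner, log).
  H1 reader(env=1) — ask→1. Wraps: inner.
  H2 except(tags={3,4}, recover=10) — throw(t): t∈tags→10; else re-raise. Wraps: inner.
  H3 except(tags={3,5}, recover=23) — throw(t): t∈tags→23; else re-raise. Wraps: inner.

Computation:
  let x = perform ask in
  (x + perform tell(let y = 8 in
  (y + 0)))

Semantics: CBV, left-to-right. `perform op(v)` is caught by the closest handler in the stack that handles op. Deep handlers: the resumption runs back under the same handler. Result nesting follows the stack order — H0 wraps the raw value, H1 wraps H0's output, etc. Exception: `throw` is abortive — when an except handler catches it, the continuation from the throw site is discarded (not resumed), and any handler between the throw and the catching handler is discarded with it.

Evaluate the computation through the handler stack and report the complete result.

Step-by-step:
ask @ H1 ⇒ 1
tell(8) @ H0 ⇒ log+=8
H0 returns (1, (8))
H1 returns (1, (8))
H2 returns (1, (8))
H3 returns (1, (8))
= (1, (8))

Answer: (1, (8))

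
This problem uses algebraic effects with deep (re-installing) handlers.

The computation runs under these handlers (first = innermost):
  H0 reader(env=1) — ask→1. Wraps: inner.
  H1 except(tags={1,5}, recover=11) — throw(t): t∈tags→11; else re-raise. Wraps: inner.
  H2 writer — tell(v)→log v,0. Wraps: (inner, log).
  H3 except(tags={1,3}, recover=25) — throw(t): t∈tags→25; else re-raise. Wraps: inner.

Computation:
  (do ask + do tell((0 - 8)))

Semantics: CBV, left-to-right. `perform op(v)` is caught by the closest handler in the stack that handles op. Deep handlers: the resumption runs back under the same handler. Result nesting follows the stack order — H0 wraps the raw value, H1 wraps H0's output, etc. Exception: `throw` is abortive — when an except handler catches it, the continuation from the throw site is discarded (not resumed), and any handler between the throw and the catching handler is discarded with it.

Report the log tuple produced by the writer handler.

Working:
ask @ H0 ⇒ 1
tell(-8) @ H2 ⇒ log+=-8
H0 returns 1
H1 returns 1
H2 returns (1, (-8))
H3 returns (1, (-8))
= (1, (-8))

Answer: (-8)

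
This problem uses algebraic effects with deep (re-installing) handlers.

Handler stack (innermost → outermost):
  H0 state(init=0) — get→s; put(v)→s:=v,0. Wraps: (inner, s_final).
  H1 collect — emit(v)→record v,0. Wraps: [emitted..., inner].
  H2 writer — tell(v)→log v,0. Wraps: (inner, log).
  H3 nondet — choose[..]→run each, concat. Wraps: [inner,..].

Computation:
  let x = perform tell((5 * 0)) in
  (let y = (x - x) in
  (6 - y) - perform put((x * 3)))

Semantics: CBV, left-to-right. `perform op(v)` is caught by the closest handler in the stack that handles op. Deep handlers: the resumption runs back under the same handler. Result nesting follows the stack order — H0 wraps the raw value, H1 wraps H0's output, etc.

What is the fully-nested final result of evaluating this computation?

Step-by-step:
tell(0) @ H2 ⇒ log+=0
put(0) @ H0 ⇒ s:=0
H0 returns (6, 0)
H1 returns [(6, 0)]
H2 returns ([(6, 0)], (0))
H3 returns [([(6, 0)], (0))]
= [([(6, 0)], (0))]

Answer: [([(6, 0)], (0))]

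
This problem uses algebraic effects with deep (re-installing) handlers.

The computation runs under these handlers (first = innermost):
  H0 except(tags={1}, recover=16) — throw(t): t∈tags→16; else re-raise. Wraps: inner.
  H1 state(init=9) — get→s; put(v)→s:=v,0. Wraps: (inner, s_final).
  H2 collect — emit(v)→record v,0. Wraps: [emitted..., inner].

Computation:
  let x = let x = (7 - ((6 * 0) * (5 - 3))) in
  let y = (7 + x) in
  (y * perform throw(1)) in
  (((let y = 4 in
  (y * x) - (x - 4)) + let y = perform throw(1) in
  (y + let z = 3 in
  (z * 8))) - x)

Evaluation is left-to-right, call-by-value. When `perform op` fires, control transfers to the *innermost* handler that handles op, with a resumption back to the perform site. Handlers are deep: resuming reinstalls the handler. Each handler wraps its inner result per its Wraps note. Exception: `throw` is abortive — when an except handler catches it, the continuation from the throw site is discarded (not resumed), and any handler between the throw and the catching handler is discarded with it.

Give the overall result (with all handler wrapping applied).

Answer: [(16, 9)]

Working:
throw(1) @ H0 caught ⇒ 16
H1 returns (16, 9)
H2 returns [(16, 9)]
= [(16, 9)]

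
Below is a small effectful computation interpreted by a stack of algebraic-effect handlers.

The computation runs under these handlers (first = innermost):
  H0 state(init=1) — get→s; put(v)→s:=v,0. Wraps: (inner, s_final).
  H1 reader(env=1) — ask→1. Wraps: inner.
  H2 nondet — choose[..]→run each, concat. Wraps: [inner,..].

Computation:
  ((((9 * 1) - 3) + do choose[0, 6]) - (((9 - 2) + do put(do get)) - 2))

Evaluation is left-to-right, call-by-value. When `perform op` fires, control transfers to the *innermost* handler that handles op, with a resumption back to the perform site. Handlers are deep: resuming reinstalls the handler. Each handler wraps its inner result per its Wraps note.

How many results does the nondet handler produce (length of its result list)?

Answer: 2

Step-by-step:
choose[0, 6] @ H2
  branch[0] choose=0:
    get @ H0 ⇒ 1
    put(1) @ H0 ⇒ s:=1
    H0 returns (1, 1)
    H1 returns (1, 1)
    H2 returns [(1, 1)]
  branch[1] choose=6:
    get @ H0 ⇒ 1
    put(1) @ H0 ⇒ s:=1
    H0 returns (7, 1)
    H1 returns (7, 1)
    H2 returns [(7, 1)]
= [(1, 1), (7, 1)]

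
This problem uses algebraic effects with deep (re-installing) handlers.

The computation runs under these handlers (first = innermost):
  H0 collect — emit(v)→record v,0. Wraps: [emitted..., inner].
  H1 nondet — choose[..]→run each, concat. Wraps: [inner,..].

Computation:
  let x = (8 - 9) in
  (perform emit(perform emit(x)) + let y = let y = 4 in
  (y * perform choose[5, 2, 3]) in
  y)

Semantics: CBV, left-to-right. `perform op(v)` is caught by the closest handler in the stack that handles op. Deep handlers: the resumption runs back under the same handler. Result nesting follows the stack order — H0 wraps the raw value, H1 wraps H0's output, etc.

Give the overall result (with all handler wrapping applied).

Answer: [[-1, 0, 20], [-1, 0, 8], [-1, 0, 12]]

Working:
emit(-1) @ H0 ⇒ out+=-1
emit(0) @ H0 ⇒ out+=0
choose[5, 2, 3] @ H1
  branch[0] choose=5:
    H0 returns [-1, 0, 20]
    H1 returns [[-1, 0, 20]]
  branch[1] choose=2:
    H0 returns [-1, 0, 8]
    H1 returns [[-1, 0, 8]]
  branch[2] choose=3:
    H0 returns [-1, 0, 12]
    H1 returns [[-1, 0, 12]]
= [[-1, 0, 20], [-1, 0, 8], [-1, 0, 12]]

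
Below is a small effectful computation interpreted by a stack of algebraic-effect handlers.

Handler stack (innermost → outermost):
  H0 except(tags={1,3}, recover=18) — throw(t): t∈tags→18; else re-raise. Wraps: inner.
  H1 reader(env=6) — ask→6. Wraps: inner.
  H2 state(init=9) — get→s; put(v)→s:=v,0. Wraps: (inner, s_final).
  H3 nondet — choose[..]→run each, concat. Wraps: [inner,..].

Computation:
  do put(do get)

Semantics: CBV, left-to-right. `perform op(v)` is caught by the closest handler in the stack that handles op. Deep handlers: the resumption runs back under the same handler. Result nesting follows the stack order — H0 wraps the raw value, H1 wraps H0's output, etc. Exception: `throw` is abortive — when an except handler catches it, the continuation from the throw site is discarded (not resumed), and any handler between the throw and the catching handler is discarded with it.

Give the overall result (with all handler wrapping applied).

Working:
get @ H2 ⇒ 9
put(9) @ H2 ⇒ s:=9
H0 returns 0
H1 returns 0
H2 returns (0, 9)
H3 returns [(0, 9)]
= [(0, 9)]

Answer: [(0, 9)]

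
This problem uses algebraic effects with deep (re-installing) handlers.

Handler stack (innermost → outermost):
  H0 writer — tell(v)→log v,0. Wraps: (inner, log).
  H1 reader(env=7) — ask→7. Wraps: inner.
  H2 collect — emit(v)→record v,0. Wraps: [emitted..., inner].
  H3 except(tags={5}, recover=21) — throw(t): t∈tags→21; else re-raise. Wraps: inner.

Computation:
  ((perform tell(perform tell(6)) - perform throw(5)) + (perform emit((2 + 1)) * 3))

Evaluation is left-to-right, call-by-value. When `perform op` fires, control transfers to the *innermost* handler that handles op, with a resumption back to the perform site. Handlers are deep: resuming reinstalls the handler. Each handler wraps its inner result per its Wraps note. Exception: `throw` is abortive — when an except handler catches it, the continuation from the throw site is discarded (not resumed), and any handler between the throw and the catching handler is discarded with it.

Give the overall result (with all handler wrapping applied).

Evaluation trace:
tell(6) @ H0 ⇒ log+=6
tell(0) @ H0 ⇒ log+=0
throw(5) @ H3 caught ⇒ 21
= 21

Answer: 21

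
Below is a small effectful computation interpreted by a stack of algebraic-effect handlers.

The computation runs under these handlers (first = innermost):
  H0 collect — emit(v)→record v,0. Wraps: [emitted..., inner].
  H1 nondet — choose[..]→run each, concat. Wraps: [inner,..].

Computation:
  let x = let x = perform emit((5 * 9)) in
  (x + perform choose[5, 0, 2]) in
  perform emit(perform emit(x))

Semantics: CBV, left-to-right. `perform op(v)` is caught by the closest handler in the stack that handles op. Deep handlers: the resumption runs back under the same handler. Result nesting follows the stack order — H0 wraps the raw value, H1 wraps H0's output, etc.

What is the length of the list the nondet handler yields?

Answer: 3

Step-by-step:
emit(45) @ H0 ⇒ out+=45
choose[5, 0, 2] @ H1
  branch[0] choose=5:
    emit(5) @ H0 ⇒ out+=5
    emit(0) @ H0 ⇒ out+=0
    H0 returns [45, 5, 0, 0]
    H1 returns [[45, 5, 0, 0]]
  branch[1] choose=0:
    emit(0) @ H0 ⇒ out+=0
    emit(0) @ H0 ⇒ out+=0
    H0 returns [45, 0, 0, 0]
    H1 returns [[45, 0, 0, 0]]
  branch[2] choose=2:
    emit(2) @ H0 ⇒ out+=2
    emit(0) @ H0 ⇒ out+=0
    H0 returns [45, 2, 0, 0]
    H1 returns [[45, 2, 0, 0]]
= [[45, 5, 0, 0], [45, 0, 0, 0], [45, 2, 0, 0]]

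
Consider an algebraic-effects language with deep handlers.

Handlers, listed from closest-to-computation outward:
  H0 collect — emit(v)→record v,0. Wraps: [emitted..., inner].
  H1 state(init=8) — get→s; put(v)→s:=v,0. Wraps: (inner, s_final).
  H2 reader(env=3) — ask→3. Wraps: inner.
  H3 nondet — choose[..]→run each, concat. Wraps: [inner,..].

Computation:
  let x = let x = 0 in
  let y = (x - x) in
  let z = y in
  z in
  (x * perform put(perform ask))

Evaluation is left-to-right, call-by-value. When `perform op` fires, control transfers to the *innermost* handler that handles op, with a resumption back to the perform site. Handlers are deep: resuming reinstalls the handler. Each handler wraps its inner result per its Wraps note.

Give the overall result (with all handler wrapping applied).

Answer: [([0], 3)]

Working:
ask @ H2 ⇒ 3
put(3) @ H1 ⇒ s:=3
H0 returns [0]
H1 returns ([0], 3)
H2 returns ([0], 3)
H3 returns [([0], 3)]
= [([0], 3)]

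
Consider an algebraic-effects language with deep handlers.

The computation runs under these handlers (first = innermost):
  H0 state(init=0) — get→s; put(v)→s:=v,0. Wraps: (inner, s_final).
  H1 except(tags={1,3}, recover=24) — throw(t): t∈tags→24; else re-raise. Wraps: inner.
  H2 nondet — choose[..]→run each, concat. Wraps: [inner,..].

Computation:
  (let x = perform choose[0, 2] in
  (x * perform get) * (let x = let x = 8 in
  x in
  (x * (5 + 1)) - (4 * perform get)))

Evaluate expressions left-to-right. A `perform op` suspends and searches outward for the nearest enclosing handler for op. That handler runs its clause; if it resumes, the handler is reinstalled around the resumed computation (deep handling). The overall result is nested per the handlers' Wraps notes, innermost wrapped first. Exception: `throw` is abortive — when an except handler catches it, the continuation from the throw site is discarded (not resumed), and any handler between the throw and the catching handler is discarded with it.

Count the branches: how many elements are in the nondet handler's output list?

Evaluation trace:
choose[0, 2] @ H2
  branch[0] choose=0:
    get @ H0 ⇒ 0
    get @ H0 ⇒ 0
    H0 returns (0, 0)
    H1 returns (0, 0)
    H2 returns [(0, 0)]
  branch[1] choose=2:
    get @ H0 ⇒ 0
    get @ H0 ⇒ 0
    H0 returns (0, 0)
    H1 returns (0, 0)
    H2 returns [(0, 0)]
= [(0, 0), (0, 0)]

Answer: 2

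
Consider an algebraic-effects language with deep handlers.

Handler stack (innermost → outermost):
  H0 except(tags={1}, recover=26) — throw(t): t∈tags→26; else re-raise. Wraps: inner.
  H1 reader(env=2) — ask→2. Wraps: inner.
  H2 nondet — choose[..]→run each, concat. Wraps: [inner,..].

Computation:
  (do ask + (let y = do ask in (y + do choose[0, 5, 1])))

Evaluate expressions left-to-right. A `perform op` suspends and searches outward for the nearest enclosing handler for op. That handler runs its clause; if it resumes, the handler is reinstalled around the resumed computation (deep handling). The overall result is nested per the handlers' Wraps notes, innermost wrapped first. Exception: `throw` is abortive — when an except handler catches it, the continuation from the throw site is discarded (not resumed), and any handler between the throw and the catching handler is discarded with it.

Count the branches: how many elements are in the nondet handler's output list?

Answer: 3

Working:
ask @ H1 ⇒ 2
ask @ H1 ⇒ 2
choose[0, 5, 1] @ H2
  branch[0] choose=0:
    H0 returns 4
    H1 returns 4
    H2 returns [4]
  branch[1] choose=5:
    H0 returns 9
    H1 returns 9
    H2 returns [9]
  branch[2] choose=1:
    H0 returns 5
    H1 returns 5
    H2 returns [5]
= [4, 9, 5]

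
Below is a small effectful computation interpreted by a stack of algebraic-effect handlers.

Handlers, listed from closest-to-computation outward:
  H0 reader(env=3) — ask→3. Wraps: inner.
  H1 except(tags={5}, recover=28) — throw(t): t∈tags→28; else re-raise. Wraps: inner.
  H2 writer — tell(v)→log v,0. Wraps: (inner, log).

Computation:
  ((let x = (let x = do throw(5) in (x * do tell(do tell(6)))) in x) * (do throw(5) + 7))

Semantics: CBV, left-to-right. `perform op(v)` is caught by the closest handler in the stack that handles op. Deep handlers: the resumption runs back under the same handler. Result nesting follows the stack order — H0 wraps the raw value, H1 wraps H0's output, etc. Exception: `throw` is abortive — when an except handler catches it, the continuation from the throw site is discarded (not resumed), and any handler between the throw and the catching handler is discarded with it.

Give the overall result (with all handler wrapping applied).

Evaluation trace:
throw(5) @ H1 caught ⇒ 28
H2 returns (28, ())
= (28, ())

Answer: (28, ())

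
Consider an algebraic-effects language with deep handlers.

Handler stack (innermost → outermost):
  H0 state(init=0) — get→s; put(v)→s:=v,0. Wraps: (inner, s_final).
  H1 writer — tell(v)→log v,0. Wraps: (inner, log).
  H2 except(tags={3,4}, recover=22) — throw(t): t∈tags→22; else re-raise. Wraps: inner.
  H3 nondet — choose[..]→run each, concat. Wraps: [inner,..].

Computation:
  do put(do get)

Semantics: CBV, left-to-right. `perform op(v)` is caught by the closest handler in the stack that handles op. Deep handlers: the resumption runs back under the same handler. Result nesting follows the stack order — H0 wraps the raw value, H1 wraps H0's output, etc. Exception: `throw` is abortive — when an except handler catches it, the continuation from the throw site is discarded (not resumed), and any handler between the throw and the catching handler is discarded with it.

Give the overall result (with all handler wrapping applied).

Working:
get @ H0 ⇒ 0
put(0) @ H0 ⇒ s:=0
H0 returns (0, 0)
H1 returns ((0, 0), ())
H2 returns ((0, 0), ())
H3 returns [((0, 0), ())]
= [((0, 0), ())]

Answer: [((0, 0), ())]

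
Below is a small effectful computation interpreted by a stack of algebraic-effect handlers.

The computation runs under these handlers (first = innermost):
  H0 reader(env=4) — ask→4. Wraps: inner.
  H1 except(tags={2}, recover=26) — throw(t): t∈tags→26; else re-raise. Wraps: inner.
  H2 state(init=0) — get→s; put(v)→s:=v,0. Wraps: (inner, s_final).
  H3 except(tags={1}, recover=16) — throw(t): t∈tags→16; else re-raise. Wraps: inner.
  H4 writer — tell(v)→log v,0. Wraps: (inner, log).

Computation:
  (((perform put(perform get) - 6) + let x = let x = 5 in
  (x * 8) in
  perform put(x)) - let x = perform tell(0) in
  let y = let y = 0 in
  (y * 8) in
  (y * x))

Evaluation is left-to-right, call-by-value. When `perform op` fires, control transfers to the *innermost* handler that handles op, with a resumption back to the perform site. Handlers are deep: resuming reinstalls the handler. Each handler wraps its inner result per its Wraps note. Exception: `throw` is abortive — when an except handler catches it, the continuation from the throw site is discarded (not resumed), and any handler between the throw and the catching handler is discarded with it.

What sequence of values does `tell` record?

Answer: (0)

Step-by-step:
get @ H2 ⇒ 0
put(0) @ H2 ⇒ s:=0
put(40) @ H2 ⇒ s:=40
tell(0) @ H4 ⇒ log+=0
H0 returns -6
H1 returns -6
H2 returns (-6, 40)
H3 returns (-6, 40)
H4 returns ((-6, 40), (0))
= ((-6, 40), (0))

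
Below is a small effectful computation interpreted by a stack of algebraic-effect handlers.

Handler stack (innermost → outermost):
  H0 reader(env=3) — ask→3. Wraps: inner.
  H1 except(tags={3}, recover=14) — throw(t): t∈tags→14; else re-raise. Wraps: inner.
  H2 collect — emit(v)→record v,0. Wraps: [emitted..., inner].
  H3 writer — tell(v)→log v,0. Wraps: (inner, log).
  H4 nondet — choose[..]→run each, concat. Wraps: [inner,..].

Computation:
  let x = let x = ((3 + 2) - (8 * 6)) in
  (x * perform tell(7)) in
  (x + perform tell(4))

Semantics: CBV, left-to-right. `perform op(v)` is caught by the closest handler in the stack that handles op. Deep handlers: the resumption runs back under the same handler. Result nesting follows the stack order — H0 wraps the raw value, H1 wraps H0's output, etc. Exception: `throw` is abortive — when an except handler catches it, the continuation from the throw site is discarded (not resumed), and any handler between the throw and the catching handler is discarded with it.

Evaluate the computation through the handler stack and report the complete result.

Answer: [([0], (7, 4))]

Evaluation trace:
tell(7) @ H3 ⇒ log+=7
tell(4) @ H3 ⇒ log+=4
H0 returns 0
H1 returns 0
H2 returns [0]
H3 returns ([0], (7, 4))
H4 returns [([0], (7, 4))]
= [([0], (7, 4))]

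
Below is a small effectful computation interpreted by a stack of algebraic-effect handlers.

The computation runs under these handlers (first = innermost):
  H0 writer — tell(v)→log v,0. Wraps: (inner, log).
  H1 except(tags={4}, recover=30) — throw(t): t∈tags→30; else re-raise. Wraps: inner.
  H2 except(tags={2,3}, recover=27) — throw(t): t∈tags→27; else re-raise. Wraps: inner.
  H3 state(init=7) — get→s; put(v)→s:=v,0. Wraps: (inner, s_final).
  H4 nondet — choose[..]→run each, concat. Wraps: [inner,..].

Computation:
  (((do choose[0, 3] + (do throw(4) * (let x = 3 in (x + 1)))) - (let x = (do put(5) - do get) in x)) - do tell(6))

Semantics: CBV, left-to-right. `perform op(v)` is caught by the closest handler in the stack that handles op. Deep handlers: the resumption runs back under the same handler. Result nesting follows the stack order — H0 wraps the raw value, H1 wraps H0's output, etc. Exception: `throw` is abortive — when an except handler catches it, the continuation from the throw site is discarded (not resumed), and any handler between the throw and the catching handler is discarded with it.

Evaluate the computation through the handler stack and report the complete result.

Answer: [(30, 7), (30, 7)]

Evaluation trace:
choose[0, 3] @ H4
  branch[0] choose=0:
    throw(4) @ H1 caught ⇒ 30
    H2 returns 30
    H3 returns (30, 7)
    H4 returns [(30, 7)]
  branch[1] choose=3:
    throw(4) @ H1 caught ⇒ 30
    H2 returns 30
    H3 returns (30, 7)
    H4 returns [(30, 7)]
= [(30, 7), (30, 7)]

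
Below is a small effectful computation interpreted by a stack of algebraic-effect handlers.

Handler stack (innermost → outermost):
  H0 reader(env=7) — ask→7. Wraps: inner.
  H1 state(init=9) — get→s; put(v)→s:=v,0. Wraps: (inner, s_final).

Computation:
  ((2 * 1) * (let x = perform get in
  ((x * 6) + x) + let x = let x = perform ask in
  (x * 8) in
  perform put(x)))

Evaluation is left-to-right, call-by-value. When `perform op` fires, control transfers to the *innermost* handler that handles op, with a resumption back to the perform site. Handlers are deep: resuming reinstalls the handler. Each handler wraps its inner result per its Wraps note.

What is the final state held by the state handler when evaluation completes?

Working:
get @ H1 ⇒ 9
ask @ H0 ⇒ 7
put(56) @ H1 ⇒ s:=56
H0 returns 126
H1 returns (126, 56)
= (126, 56)

Answer: 56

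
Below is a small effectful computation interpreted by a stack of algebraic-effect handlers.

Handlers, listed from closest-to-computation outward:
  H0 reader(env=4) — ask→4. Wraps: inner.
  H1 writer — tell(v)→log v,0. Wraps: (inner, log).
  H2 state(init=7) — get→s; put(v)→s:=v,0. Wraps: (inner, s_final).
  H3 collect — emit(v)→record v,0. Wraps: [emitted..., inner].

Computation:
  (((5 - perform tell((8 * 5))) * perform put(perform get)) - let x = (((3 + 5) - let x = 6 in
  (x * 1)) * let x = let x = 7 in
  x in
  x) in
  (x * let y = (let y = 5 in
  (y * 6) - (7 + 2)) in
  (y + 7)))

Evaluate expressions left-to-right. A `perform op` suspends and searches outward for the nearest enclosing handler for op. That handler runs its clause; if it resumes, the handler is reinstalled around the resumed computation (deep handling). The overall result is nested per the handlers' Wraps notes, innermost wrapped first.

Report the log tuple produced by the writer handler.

Evaluation trace:
tell(40) @ H1 ⇒ log+=40
get @ H2 ⇒ 7
put(7) @ H2 ⇒ s:=7
H0 returns -392
H1 returns (-392, (40))
H2 returns ((-392, (40)), 7)
H3 returns [((-392, (40)), 7)]
= [((-392, (40)), 7)]

Answer: (40)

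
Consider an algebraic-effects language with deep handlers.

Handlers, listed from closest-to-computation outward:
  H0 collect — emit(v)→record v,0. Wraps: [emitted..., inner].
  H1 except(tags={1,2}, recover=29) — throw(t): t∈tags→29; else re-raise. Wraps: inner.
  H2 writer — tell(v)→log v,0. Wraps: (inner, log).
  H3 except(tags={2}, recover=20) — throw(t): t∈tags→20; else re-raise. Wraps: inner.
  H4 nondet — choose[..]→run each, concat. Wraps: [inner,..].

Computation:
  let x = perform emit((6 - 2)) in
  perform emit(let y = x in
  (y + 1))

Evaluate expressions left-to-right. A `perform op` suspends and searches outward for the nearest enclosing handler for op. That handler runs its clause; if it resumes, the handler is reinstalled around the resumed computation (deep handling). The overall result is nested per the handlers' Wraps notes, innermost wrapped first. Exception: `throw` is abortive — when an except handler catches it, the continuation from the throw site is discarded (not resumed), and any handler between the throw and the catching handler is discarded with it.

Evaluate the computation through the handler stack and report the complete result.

Evaluation trace:
emit(4) @ H0 ⇒ out+=4
emit(1) @ H0 ⇒ out+=1
H0 returns [4, 1, 0]
H1 returns [4, 1, 0]
H2 returns ([4, 1, 0], ())
H3 returns ([4, 1, 0], ())
H4 returns [([4, 1, 0], ())]
= [([4, 1, 0], ())]

Answer: [([4, 1, 0], ())]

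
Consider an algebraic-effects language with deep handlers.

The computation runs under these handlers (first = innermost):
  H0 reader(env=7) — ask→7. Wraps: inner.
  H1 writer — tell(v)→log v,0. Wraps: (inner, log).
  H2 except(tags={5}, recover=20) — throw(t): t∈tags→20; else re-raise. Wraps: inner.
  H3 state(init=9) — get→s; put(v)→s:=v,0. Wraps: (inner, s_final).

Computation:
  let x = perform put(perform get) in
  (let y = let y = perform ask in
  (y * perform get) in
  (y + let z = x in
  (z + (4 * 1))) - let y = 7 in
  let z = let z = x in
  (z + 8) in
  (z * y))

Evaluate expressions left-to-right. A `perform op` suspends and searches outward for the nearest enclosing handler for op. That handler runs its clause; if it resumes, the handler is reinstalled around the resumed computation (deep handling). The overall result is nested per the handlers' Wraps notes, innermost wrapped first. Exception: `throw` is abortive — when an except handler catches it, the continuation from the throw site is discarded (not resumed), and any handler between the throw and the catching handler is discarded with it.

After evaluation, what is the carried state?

Answer: 9

Working:
get @ H3 ⇒ 9
put(9) @ H3 ⇒ s:=9
ask @ H0 ⇒ 7
get @ H3 ⇒ 9
H0 returns 11
H1 returns (11, ())
H2 returns (11, ())
H3 returns ((11, ()), 9)
= ((11, ()), 9)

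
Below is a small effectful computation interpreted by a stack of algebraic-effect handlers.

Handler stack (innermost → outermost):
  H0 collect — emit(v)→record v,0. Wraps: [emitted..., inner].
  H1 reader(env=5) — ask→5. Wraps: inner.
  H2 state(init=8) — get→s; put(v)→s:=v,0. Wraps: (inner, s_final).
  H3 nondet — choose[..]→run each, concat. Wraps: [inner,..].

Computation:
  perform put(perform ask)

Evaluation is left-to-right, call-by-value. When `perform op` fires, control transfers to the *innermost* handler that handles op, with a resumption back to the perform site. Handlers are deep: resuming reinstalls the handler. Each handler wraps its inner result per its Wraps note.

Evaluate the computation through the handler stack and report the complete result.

Step-by-step:
ask @ H1 ⇒ 5
put(5) @ H2 ⇒ s:=5
H0 returns [0]
H1 returns [0]
H2 returns ([0], 5)
H3 returns [([0], 5)]
= [([0], 5)]

Answer: [([0], 5)]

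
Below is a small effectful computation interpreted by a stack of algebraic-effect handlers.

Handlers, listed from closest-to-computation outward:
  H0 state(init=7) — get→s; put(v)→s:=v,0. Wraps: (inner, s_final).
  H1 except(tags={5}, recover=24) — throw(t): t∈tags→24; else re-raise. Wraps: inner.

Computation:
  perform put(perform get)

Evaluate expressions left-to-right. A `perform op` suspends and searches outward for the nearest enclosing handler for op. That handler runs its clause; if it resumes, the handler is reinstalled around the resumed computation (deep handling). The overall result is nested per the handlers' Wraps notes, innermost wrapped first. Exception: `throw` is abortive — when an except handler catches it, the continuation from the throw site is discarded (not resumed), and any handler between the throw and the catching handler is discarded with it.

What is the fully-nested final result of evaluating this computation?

Evaluation trace:
get @ H0 ⇒ 7
put(7) @ H0 ⇒ s:=7
H0 returns (0, 7)
H1 returns (0, 7)
= (0, 7)

Answer: (0, 7)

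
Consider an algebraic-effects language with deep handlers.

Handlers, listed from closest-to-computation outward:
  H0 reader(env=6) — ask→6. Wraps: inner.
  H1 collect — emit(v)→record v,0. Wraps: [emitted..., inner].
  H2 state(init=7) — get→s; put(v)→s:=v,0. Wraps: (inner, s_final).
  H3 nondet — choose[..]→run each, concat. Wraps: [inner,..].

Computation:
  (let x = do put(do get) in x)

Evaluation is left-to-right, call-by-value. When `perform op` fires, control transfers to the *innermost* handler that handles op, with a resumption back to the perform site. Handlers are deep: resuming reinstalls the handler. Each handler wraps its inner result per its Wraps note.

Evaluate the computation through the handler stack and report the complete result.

Answer: [([0], 7)]

Step-by-step:
get @ H2 ⇒ 7
put(7) @ H2 ⇒ s:=7
H0 returns 0
H1 returns [0]
H2 returns ([0], 7)
H3 returns [([0], 7)]
= [([0], 7)]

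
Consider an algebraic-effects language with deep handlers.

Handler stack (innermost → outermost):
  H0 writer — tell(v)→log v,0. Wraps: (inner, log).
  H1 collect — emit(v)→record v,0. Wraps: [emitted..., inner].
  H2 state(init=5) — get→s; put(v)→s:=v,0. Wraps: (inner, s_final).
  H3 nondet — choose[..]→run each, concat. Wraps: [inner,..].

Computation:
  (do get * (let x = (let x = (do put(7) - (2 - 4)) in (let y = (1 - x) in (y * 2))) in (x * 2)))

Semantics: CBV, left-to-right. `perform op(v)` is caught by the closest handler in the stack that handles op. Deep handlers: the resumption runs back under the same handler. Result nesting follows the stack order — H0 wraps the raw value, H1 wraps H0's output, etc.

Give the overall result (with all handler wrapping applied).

Answer: [([(-20, ())], 7)]

Working:
get @ H2 ⇒ 5
put(7) @ H2 ⇒ s:=7
H0 returns (-20, ())
H1 returns [(-20, ())]
H2 returns ([(-20, ())], 7)
H3 returns [([(-20, ())], 7)]
= [([(-20, ())], 7)]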